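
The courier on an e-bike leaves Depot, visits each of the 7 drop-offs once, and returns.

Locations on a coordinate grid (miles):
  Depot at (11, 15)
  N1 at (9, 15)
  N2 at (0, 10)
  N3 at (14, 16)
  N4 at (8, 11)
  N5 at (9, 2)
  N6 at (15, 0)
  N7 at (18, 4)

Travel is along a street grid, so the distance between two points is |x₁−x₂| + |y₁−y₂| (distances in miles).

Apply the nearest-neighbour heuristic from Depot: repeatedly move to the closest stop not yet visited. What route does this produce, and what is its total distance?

Nearest-neighbour total = 68 miles; route Depot → N1 → N4 → N2 → N5 → N6 → N7 → N3 → Depot.

At Depot the remaining stops are N1 2, N3 4, N4 7, N5 15, N2 16, N7 18, N6 19; go to N1.
At N1 the remaining stops are N4 5, N3 6, N5 13, N2 14, N7 20, N6 21; go to N4.
At N4 the remaining stops are N2 9, N5 10, N3 11, N7 17, N6 18; go to N2.
At N2 the remaining stops are N5 17, N3 20, N7 24, N6 25; go to N5.
At N5 the remaining stops are N6 8, N7 11, N3 19; go to N6.
At N6 the remaining stops are N7 7, N3 17; go to N7.
At N7 the remaining stops are N3 16; go to N3.
Return N3→Depot: 4.
Total = 2 + 5 + 9 + 17 + 8 + 7 + 16 + 4 = 68.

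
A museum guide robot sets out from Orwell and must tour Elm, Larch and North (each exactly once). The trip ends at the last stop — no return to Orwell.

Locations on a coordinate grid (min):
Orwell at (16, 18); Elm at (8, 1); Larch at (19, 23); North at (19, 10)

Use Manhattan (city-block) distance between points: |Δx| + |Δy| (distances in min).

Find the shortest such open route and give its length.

There are 3! = 6 possible orderings.
Orwell → Elm → Larch → North: 25+33+13 = 71
Orwell → Elm → North → Larch: 25+20+13 = 58
Orwell → Larch → Elm → North: 8+33+20 = 61
Orwell → Larch → North → Elm: 8+13+20 = 41
Orwell → North → Elm → Larch: 11+20+33 = 64
Orwell → North → Larch → Elm: 11+13+33 = 57
The minimum is 41.
One shortest path: Orwell → Larch → North → Elm.

41 min — the minimum one-way total.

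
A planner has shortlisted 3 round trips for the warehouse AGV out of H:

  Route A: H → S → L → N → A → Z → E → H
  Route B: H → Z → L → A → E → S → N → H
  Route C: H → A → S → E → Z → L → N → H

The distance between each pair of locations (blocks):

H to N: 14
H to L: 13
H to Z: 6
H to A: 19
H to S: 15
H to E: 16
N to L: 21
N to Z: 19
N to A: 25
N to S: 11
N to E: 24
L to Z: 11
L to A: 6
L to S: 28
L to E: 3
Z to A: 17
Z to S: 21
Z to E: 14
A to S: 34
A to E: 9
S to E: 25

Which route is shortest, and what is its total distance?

Shortest is Route B, total 82 blocks.

Route A: 15 + 28 + 21 + 25 + 17 + 14 + 16 = 136
Route B: 6 + 11 + 6 + 9 + 25 + 11 + 14 = 82
Route C: 19 + 34 + 25 + 14 + 11 + 21 + 14 = 138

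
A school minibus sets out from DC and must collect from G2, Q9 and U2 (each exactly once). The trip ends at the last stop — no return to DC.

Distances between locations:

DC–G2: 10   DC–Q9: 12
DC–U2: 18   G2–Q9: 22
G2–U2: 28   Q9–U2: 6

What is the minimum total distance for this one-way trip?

38 — the minimum one-way total.

There are 3! = 6 possible orderings.
DC → G2 → Q9 → U2: 10+22+6 = 38
DC → G2 → U2 → Q9: 10+28+6 = 44
DC → Q9 → G2 → U2: 12+22+28 = 62
DC → Q9 → U2 → G2: 12+6+28 = 46
DC → U2 → G2 → Q9: 18+28+22 = 68
DC → U2 → Q9 → G2: 18+6+22 = 46
The minimum is 38.
One shortest path: DC → G2 → Q9 → U2.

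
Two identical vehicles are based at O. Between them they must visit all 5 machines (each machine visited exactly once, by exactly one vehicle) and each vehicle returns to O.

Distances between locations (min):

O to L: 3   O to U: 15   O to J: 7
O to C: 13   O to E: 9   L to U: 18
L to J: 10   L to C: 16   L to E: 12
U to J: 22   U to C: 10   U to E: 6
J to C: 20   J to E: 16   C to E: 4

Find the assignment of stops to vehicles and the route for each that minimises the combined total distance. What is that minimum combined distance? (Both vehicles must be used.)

Check every non-empty split of the stops between the two vehicles; for each half take its own optimal tour:
  {L} + {U, J, C, E}: 6 + 52 = 58
  {U} + {L, J, C, E}: 30 + 46 = 76
  {L, U} + {J, C, E}: 36 + 40 = 76
  {J} + {L, U, C, E}: 14 + 44 = 58
  {L, J} + {U, C, E}: 20 + 38 = 58
  {U, J} + {L, C, E}: 44 + 32 = 76
  … (15 splits in total)
Best: vehicle 1 O → L → O = 6; vehicle 2 O → U → C → E → J → O = 52; combined 58.

Minimum combined distance: 58 min.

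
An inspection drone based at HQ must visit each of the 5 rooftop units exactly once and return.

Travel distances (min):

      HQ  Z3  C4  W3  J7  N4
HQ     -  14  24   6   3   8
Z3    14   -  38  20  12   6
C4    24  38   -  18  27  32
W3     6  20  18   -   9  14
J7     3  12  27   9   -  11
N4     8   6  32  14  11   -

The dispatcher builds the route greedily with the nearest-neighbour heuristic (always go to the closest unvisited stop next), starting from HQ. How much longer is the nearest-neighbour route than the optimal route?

The nearest-neighbour route is 17 min longer than optimal.

HQ: J7=3, W3=6, N4=8, Z3=14, C4=24 ⇒ J7
J7: W3=9, N4=11, Z3=12, C4=27 ⇒ W3
W3: N4=14, C4=18, Z3=20 ⇒ N4
N4: Z3=6, C4=32 ⇒ Z3
Z3: C4=38 ⇒ C4
NN route HQ → J7 → W3 → N4 → Z3 → C4 → HQ costs 94.
Optimal: HQ → C4 → W3 → J7 → Z3 → N4 → HQ costs 77 (by enumerating all 60 distinct tours).
Excess = 94 − 77 = 17.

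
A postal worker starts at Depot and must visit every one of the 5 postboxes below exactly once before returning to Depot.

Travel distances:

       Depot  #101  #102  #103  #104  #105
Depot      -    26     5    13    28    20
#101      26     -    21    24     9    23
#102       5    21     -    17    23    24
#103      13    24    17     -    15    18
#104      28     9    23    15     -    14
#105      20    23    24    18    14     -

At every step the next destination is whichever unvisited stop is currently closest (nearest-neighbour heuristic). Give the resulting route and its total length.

At Depot the remaining stops are #102 5, #103 13, #105 20, #101 26, #104 28; go to #102.
At #102 the remaining stops are #103 17, #101 21, #104 23, #105 24; go to #103.
At #103 the remaining stops are #104 15, #105 18, #101 24; go to #104.
At #104 the remaining stops are #101 9, #105 14; go to #101.
At #101 the remaining stops are #105 23; go to #105.
Return #105→Depot: 20.
Total = 5 + 17 + 15 + 9 + 23 + 20 = 89.

89 along Depot → #102 → #103 → #104 → #101 → #105 → Depot.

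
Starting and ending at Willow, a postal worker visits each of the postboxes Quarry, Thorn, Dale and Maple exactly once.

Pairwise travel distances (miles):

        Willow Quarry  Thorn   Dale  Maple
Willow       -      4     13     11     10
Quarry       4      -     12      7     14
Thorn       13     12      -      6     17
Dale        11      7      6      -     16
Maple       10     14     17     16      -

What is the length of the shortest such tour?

With 4 stops there are 4!/2 = 12 distinct round trips (a route and its reverse cost the same).
Willow - Quarry - Thorn - Dale - Maple - Willow: 4+12+6+16+10 = 48
Willow - Quarry - Thorn - Maple - Dale - Willow: 4+12+17+16+11 = 60
Willow - Quarry - Dale - Thorn - Maple - Willow: 4+7+6+17+10 = 44
Willow - Quarry - Dale - Maple - Thorn - Willow: 4+7+16+17+13 = 57
Willow - Quarry - Maple - Thorn - Dale - Willow: 4+14+17+6+11 = 52
Willow - Quarry - Maple - Dale - Thorn - Willow: 4+14+16+6+13 = 53
Willow - Thorn - Quarry - Dale - Maple - Willow: 13+12+7+16+10 = 58
Willow - Thorn - Quarry - Maple - Dale - Willow: 13+12+14+16+11 = 66
Willow - Thorn - Dale - Quarry - Maple - Willow: 13+6+7+14+10 = 50
Willow - Thorn - Maple - Quarry - Dale - Willow: 13+17+14+7+11 = 62
Willow - Dale - Quarry - Thorn - Maple - Willow: 11+7+12+17+10 = 57
Willow - Dale - Thorn - Quarry - Maple - Willow: 11+6+12+14+10 = 53
The minimum is 44.
One optimal route: Willow → Quarry → Dale → Thorn → Maple → Willow (or its reverse).

44 miles — the shortest possible round trip.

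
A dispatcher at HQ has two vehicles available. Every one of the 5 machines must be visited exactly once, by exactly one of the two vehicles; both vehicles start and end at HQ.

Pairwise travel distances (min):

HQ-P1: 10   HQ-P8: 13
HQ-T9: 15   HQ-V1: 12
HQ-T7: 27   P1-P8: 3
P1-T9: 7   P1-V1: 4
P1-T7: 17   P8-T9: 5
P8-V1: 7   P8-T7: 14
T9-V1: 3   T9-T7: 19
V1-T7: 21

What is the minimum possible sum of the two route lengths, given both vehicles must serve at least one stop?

Minimum combined distance: 81 min.

There are 2^4 − 1 = 15 ways to divide the 5 stops into two non-empty groups. For each, the best each vehicle can do is its own shortest tour through its group:
  {P1} + {P8, T9, V1, T7}: 20 + 61 = 81
  {P8} + {P1, T9, V1, T7}: 26 + 61 = 87
  {P1, P8} + {T9, V1, T7}: 26 + 61 = 87
  {T9} + {P1, P8, V1, T7}: 30 + 60 = 90
  {P1, T9} + {P8, V1, T7}: 32 + 60 = 92
  {P8, T9} + {P1, V1, T7}: 33 + 60 = 93
  … (15 splits in total)
Best: vehicle 1 HQ → P1 → HQ = 20; vehicle 2 HQ → P8 → T7 → T9 → V1 → HQ = 61; combined 81.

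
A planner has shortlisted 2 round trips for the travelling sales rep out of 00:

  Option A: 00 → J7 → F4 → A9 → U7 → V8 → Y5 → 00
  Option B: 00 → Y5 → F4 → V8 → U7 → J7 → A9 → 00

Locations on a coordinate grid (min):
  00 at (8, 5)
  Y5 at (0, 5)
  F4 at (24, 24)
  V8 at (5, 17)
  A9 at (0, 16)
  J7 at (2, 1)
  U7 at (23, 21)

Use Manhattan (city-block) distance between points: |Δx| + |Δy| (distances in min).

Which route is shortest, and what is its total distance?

Option A: 10 + 45 + 32 + 28 + 22 + 17 + 8 = 162
Option B: 8 + 43 + 26 + 22 + 41 + 17 + 19 = 176

Shortest is Option A, total 162 min.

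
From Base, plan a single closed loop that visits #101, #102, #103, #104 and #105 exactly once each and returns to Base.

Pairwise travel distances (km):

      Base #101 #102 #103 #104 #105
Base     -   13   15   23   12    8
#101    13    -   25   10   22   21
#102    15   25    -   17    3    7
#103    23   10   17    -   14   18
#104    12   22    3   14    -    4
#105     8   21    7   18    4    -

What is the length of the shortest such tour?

Base → #101 → #102 → #103 → #104 → #105 → Base: 13+25+17+14+4+8 = 81
Base → #101 → #102 → #103 → #105 → #104 → Base: 13+25+17+18+4+12 = 89
Base → #101 → #102 → #104 → #103 → #105 → Base: 13+25+3+14+18+8 = 81
Base → #101 → #102 → #104 → #105 → #103 → Base: 13+25+3+4+18+23 = 86
Base → #101 → #102 → #105 → #103 → #104 → Base: 13+25+7+18+14+12 = 89
Base → #101 → #102 → #105 → #104 → #103 → Base: 13+25+7+4+14+23 = 86
Base → #101 → #103 → #102 → #104 → #105 → Base: 13+10+17+3+4+8 = 55
Base → #101 → #103 → #102 → #105 → #104 → Base: 13+10+17+7+4+12 = 63
Base → #101 → #103 → #104 → #102 → #105 → Base: 13+10+14+3+7+8 = 55
Base → #101 → #103 → #104 → #105 → #102 → Base: 13+10+14+4+7+15 = 63
Base → #101 → #103 → #105 → #102 → #104 → Base: 13+10+18+7+3+12 = 63
Base → #101 → #103 → #105 → #104 → #102 → Base: 13+10+18+4+3+15 = 63
Base → #101 → #104 → #102 → #103 → #105 → Base: 13+22+3+17+18+8 = 81
Base → #101 → #104 → #102 → #105 → #103 → Base: 13+22+3+7+18+23 = 86
… (46 more)
The minimum is 55.
One optimal route: Base → #101 → #103 → #102 → #104 → #105 → Base (or its reverse).

Shortest round trip = 55 km.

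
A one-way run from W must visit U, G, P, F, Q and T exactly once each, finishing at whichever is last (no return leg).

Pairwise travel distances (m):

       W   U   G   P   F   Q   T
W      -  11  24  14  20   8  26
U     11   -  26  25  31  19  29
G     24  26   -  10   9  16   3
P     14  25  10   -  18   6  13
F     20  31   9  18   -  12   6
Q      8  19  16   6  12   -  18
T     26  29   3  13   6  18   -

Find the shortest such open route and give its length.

Minimum one-way distance = 55 m.

There are 6! = 720 possible orderings.
W - U - G - P - F - Q - T: 11+26+10+18+12+18 = 95
W - U - G - P - F - T - Q: 11+26+10+18+6+18 = 89
W - U - G - P - Q - F - T: 11+26+10+6+12+6 = 71
W - U - G - P - Q - T - F: 11+26+10+6+18+6 = 77
W - U - G - P - T - F - Q: 11+26+10+13+6+12 = 78
W - U - G - P - T - Q - F: 11+26+10+13+18+12 = 90
W - U - G - F - P - Q - T: 11+26+9+18+6+18 = 88
W - U - G - F - P - T - Q: 11+26+9+18+13+18 = 95
… (712 more)
W - U - Q - P - G - T - F: 11+19+6+10+3+6 = 55  ← best
The minimum is 55.
One shortest path: W → U → Q → P → G → T → F.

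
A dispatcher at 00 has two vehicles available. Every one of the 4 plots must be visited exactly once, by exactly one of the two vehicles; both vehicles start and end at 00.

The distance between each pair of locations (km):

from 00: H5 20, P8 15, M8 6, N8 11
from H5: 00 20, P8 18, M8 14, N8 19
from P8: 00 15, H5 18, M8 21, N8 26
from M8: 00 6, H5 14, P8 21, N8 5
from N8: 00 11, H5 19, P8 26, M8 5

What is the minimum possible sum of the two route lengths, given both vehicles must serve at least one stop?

Minimum combined distance: 75 km.

There are 2^3 − 1 = 7 ways to divide the 4 stops into two non-empty groups. For each, the best each vehicle can do is its own shortest tour through its group:
  {H5} + {P8, M8, N8}: 40 + 52 = 92
  {P8} + {H5, M8, N8}: 30 + 50 = 80
  {H5, P8} + {M8, N8}: 53 + 22 = 75
  {M8} + {H5, P8, N8}: 12 + 63 = 75
  {H5, M8} + {P8, N8}: 40 + 52 = 92
  {P8, M8} + {H5, N8}: 42 + 50 = 92
  … (7 splits in total)
Best: vehicle 1 00 → H5 → P8 → 00 = 53; vehicle 2 00 → M8 → N8 → 00 = 22; combined 75.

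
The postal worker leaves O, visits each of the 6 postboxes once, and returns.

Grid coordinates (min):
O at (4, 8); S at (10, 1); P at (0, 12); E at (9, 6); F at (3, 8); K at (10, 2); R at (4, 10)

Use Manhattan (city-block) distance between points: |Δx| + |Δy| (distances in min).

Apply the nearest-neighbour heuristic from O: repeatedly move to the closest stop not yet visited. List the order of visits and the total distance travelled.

Total distance 44 min via the nearest-neighbour route O → F → R → P → E → K → S → O.

At O the remaining stops are F 1, R 2, E 7, P 8, K 12, S 13; go to F.
At F the remaining stops are R 3, P 7, E 8, K 13, S 14; go to R.
At R the remaining stops are P 6, E 9, K 14, S 15; go to P.
At P the remaining stops are E 15, K 20, S 21; go to E.
At E the remaining stops are K 5, S 6; go to K.
At K the remaining stops are S 1; go to S.
Return S→O: 13.
Total = 1 + 3 + 6 + 15 + 5 + 1 + 13 = 44.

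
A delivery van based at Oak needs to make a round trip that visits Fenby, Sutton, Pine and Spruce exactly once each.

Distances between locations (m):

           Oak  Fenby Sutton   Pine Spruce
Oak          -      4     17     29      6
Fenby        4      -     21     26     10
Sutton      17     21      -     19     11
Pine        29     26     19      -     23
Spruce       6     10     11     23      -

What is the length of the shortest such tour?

There are 12 distinct closed tours to check (reversals are equivalent).
Oak→Fenby→Sutton→Pine→Spruce→Oak: 4+21+19+23+6 = 73
Oak→Fenby→Sutton→Spruce→Pine→Oak: 4+21+11+23+29 = 88
Oak→Fenby→Pine→Sutton→Spruce→Oak: 4+26+19+11+6 = 66
Oak→Fenby→Pine→Spruce→Sutton→Oak: 4+26+23+11+17 = 81
Oak→Fenby→Spruce→Sutton→Pine→Oak: 4+10+11+19+29 = 73
Oak→Fenby→Spruce→Pine→Sutton→Oak: 4+10+23+19+17 = 73
Oak→Sutton→Fenby→Pine→Spruce→Oak: 17+21+26+23+6 = 93
Oak→Sutton→Fenby→Spruce→Pine→Oak: 17+21+10+23+29 = 100
Oak→Sutton→Pine→Fenby→Spruce→Oak: 17+19+26+10+6 = 78
Oak→Sutton→Spruce→Fenby→Pine→Oak: 17+11+10+26+29 = 93
Oak→Pine→Fenby→Sutton→Spruce→Oak: 29+26+21+11+6 = 93
Oak→Pine→Sutton→Fenby→Spruce→Oak: 29+19+21+10+6 = 85
The minimum is 66.
One optimal route: Oak → Fenby → Pine → Sutton → Spruce → Oak (or its reverse).

Minimum total distance: 66 m.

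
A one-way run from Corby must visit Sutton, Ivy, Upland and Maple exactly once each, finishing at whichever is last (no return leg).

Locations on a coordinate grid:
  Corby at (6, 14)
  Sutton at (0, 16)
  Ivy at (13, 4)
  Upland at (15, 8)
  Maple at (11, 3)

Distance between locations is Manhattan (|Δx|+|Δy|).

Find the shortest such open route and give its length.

Minimum one-way distance = 40.

There are 4! = 24 possible orderings.
Corby → Sutton → Ivy → Upland → Maple: 8+25+6+9 = 48
Corby → Sutton → Ivy → Maple → Upland: 8+25+3+9 = 45
Corby → Sutton → Upland → Ivy → Maple: 8+23+6+3 = 40
Corby → Sutton → Upland → Maple → Ivy: 8+23+9+3 = 43
Corby → Sutton → Maple → Ivy → Upland: 8+24+3+6 = 41
Corby → Sutton → Maple → Upland → Ivy: 8+24+9+6 = 47
Corby → Ivy → Sutton → Upland → Maple: 17+25+23+9 = 74
Corby → Ivy → Sutton → Maple → Upland: 17+25+24+9 = 75
Corby → Ivy → Upland → Sutton → Maple: 17+6+23+24 = 70
Corby → Ivy → Upland → Maple → Sutton: 17+6+9+24 = 56
Corby → Ivy → Maple → Sutton → Upland: 17+3+24+23 = 67
Corby → Ivy → Maple → Upland → Sutton: 17+3+9+23 = 52
Corby → Upland → Sutton → Ivy → Maple: 15+23+25+3 = 66
Corby → Upland → Sutton → Maple → Ivy: 15+23+24+3 = 65
… (10 more)
The minimum is 40.
One shortest path: Corby → Sutton → Upland → Ivy → Maple.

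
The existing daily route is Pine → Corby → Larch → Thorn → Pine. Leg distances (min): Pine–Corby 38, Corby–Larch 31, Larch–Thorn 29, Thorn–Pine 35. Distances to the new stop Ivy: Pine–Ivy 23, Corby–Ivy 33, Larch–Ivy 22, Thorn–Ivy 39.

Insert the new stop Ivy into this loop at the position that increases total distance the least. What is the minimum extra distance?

Adding 18 min by placing Ivy on the Pine–Corby leg.

Insertion cost between consecutive stops i–j is d(i,Ivy) + d(Ivy,j) − d(i,j):
  between Pine and Corby: 23 + 33 − 38 = 18
  between Corby and Larch: 33 + 22 − 31 = 24
  between Larch and Thorn: 22 + 39 − 29 = 32
  between Thorn and Pine: 39 + 23 − 35 = 27
Cheapest insertion is between Pine and Corby, adding 18.
New total = 133 + 18 = 151.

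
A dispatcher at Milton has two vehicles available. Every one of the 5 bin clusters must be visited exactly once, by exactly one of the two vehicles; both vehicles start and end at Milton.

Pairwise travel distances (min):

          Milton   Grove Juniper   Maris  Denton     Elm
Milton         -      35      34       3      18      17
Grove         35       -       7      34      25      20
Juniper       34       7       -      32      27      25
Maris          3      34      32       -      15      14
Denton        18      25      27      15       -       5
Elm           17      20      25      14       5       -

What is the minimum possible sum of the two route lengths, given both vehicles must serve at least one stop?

Try each way of splitting the stops between the two vehicles (each non-empty) and, for each split, find the best tour for each vehicle:
  {Grove} + {Juniper, Maris, Denton, Elm}: 70 + 82 = 152
  {Juniper} + {Grove, Maris, Denton, Elm}: 68 + 78 = 146
  {Grove, Juniper} + {Maris, Denton, Elm}: 76 + 40 = 116
  {Maris} + {Grove, Juniper, Denton, Elm}: 6 + 84 = 90
  {Grove, Maris} + {Juniper, Denton, Elm}: 72 + 82 = 154
  {Juniper, Maris} + {Grove, Denton, Elm}: 69 + 78 = 147
  … (15 splits in total)
Best: vehicle 1 Milton → Maris → Milton = 6; vehicle 2 Milton → Juniper → Grove → Elm → Denton → Milton = 84; combined 90.

90 min — the smallest possible combined total.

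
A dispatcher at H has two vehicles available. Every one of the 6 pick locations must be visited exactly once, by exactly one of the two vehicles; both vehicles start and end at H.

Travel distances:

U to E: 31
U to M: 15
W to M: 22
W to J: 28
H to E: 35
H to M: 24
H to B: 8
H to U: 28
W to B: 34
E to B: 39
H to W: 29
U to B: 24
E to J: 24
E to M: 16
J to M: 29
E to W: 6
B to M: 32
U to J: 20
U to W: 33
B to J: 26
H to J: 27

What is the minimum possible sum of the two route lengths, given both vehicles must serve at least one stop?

Check every non-empty split of the stops between the two vehicles; for each half take its own optimal tour:
  {U} + {E, W, B, J, M}: 56 + 108 = 164
  {E} + {U, W, B, J, M}: 70 + 120 = 190
  {U, E} + {W, B, J, M}: 94 + 108 = 202
  {W} + {U, E, B, J, M}: 58 + 114 = 172
  {U, W} + {E, B, J, M}: 90 + 98 = 188
  {E, W} + {U, B, J, M}: 70 + 93 = 163
  … (31 splits in total)
  {B} + {U, E, W, J, M}: 16 + 113 = 129  ← best
Best: vehicle 1 H → B → H = 16; vehicle 2 H → W → E → M → U → J → H = 113; combined 129.

129 — the smallest possible combined total.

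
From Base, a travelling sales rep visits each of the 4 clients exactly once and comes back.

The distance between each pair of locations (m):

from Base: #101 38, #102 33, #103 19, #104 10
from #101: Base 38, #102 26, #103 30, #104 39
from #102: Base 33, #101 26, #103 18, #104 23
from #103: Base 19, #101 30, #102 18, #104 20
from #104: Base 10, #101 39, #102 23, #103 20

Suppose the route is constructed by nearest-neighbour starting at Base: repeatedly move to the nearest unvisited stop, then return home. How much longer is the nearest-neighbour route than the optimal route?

4 m longer than the optimal tour.

From Base: #104=10, #103=19, #102=33, #101=38 → choose #104 (10).
From #104: #103=20, #102=23, #101=39 → choose #103 (20).
From #103: #102=18, #101=30 → choose #102 (18).
From #102: #101=26 → choose #101 (26).
NN route Base → #104 → #103 → #102 → #101 → Base costs 112.
Optimal: Base → #103 → #101 → #102 → #104 → Base costs 108 (by enumerating all 12 distinct tours).
Excess = 112 − 108 = 4.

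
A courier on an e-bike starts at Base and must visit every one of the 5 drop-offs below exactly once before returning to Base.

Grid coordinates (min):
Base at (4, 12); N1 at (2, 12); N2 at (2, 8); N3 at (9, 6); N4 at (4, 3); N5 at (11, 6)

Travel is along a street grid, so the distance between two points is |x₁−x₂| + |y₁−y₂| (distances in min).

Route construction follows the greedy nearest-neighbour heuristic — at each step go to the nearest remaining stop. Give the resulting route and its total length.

Base → [N1:2 / N2:6 / N4:9 / N3:11 / N5:13] → N1 (2)
N1 → [N2:4 / N4:11 / N3:13 / N5:15] → N2 (4)
N2 → [N4:7 / N3:9 / N5:11] → N4 (7)
N4 → [N3:8 / N5:10] → N3 (8)
N3 → [N5:2] → N5 (2)
Return N5→Base: 13.
Total = 2 + 4 + 7 + 8 + 2 + 13 = 36.

Nearest-neighbour total = 36 min; route Base → N1 → N2 → N4 → N3 → N5 → Base.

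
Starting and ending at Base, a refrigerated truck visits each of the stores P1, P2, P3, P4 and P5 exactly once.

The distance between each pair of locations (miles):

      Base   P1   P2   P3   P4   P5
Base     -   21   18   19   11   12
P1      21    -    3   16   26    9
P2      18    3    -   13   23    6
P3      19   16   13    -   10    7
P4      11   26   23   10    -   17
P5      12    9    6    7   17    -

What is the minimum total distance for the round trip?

Minimum total distance: 58 miles.

There are 60 distinct closed tours to check (reversals are equivalent).
Base→P1→P2→P3→P4→P5→Base: 21+3+13+10+17+12 = 76
Base→P1→P2→P3→P5→P4→Base: 21+3+13+7+17+11 = 72
Base→P1→P2→P4→P3→P5→Base: 21+3+23+10+7+12 = 76
Base→P1→P2→P4→P5→P3→Base: 21+3+23+17+7+19 = 90
Base→P1→P2→P5→P3→P4→Base: 21+3+6+7+10+11 = 58
Base→P1→P2→P5→P4→P3→Base: 21+3+6+17+10+19 = 76
Base→P1→P3→P2→P4→P5→Base: 21+16+13+23+17+12 = 102
Base→P1→P3→P2→P5→P4→Base: 21+16+13+6+17+11 = 84
Base→P1→P3→P4→P2→P5→Base: 21+16+10+23+6+12 = 88
Base→P1→P3→P4→P5→P2→Base: 21+16+10+17+6+18 = 88
Base→P1→P3→P5→P2→P4→Base: 21+16+7+6+23+11 = 84
Base→P1→P3→P5→P4→P2→Base: 21+16+7+17+23+18 = 102
Base→P1→P4→P2→P3→P5→Base: 21+26+23+13+7+12 = 102
Base→P1→P4→P2→P5→P3→Base: 21+26+23+6+7+19 = 102
… (46 more)
The minimum is 58.
One optimal route: Base → P1 → P2 → P5 → P3 → P4 → Base (or its reverse).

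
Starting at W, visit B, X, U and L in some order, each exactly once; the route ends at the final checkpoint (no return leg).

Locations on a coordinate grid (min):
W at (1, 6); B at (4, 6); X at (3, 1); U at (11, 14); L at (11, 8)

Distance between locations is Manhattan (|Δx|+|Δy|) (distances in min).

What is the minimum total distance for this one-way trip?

Minimum one-way distance = 28 min.

There are 4! = 24 possible orderings.
W - B - X - U - L: 3+6+21+6 = 36
W - B - X - L - U: 3+6+15+6 = 30
W - B - U - X - L: 3+15+21+15 = 54
W - B - U - L - X: 3+15+6+15 = 39
W - B - L - X - U: 3+9+15+21 = 48
W - B - L - U - X: 3+9+6+21 = 39
W - X - B - U - L: 7+6+15+6 = 34
W - X - B - L - U: 7+6+9+6 = 28
W - X - U - B - L: 7+21+15+9 = 52
W - X - U - L - B: 7+21+6+9 = 43
W - X - L - B - U: 7+15+9+15 = 46
W - X - L - U - B: 7+15+6+15 = 43
W - U - B - X - L: 18+15+6+15 = 54
W - U - B - L - X: 18+15+9+15 = 57
… (10 more)
The minimum is 28.
One shortest path: W → X → B → L → U.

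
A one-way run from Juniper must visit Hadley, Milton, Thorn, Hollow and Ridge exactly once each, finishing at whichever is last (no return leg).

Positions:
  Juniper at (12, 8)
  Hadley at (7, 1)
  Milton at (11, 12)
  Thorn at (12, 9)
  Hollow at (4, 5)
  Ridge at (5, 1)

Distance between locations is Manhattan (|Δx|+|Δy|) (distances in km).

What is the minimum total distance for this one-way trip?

Shortest open route: 26 km.

There are 5! = 120 possible orderings.
Juniper→Hadley→Milton→Thorn→Hollow→Ridge: 12+15+4+12+5 = 48
Juniper→Hadley→Milton→Thorn→Ridge→Hollow: 12+15+4+15+5 = 51
Juniper→Hadley→Milton→Hollow→Thorn→Ridge: 12+15+14+12+15 = 68
Juniper→Hadley→Milton→Hollow→Ridge→Thorn: 12+15+14+5+15 = 61
Juniper→Hadley→Milton→Ridge→Thorn→Hollow: 12+15+17+15+12 = 71
Juniper→Hadley→Milton→Ridge→Hollow→Thorn: 12+15+17+5+12 = 61
Juniper→Hadley→Thorn→Milton→Hollow→Ridge: 12+13+4+14+5 = 48
Juniper→Hadley→Thorn→Milton→Ridge→Hollow: 12+13+4+17+5 = 51
Juniper→Hadley→Thorn→Hollow→Milton→Ridge: 12+13+12+14+17 = 68
Juniper→Hadley→Thorn→Hollow→Ridge→Milton: 12+13+12+5+17 = 59
Juniper→Hadley→Thorn→Ridge→Milton→Hollow: 12+13+15+17+14 = 71
Juniper→Hadley→Thorn→Ridge→Hollow→Milton: 12+13+15+5+14 = 59
Juniper→Hadley→Hollow→Milton→Thorn→Ridge: 12+7+14+4+15 = 52
Juniper→Hadley→Hollow→Milton→Ridge→Thorn: 12+7+14+17+15 = 65
… (106 more)
Juniper→Thorn→Milton→Hollow→Ridge→Hadley: 1+4+14+5+2 = 26  ← best
The minimum is 26.
One shortest path: Juniper → Thorn → Milton → Hollow → Ridge → Hadley.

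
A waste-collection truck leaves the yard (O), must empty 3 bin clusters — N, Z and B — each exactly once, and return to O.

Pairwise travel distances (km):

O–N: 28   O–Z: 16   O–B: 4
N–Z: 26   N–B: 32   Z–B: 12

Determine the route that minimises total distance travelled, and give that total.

O→N→Z→B→O: 28+26+12+4 = 70
O→N→B→Z→O: 28+32+12+16 = 88
O→Z→N→B→O: 16+26+32+4 = 78
The minimum is 70.
One optimal route: O → N → Z → B → O (or its reverse).

70 km — the shortest possible round trip.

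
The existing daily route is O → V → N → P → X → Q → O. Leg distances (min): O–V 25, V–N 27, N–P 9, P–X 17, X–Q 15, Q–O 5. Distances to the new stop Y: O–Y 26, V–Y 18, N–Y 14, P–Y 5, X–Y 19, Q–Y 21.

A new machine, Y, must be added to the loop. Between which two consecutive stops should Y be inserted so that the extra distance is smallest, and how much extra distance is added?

Insertion cost between consecutive stops i–j is d(i,Y) + d(Y,j) − d(i,j):
  between O and V: 26 + 18 − 25 = 19
  between V and N: 18 + 14 − 27 = 5
  between N and P: 14 + 5 − 9 = 10
  between P and X: 5 + 19 − 17 = 7
  between X and Q: 19 + 21 − 15 = 25
  between Q and O: 21 + 26 − 5 = 42
Cheapest insertion is between V and N, adding 5.
New total = 98 + 5 = 103.

Adding 5 min by placing Y on the V–N leg.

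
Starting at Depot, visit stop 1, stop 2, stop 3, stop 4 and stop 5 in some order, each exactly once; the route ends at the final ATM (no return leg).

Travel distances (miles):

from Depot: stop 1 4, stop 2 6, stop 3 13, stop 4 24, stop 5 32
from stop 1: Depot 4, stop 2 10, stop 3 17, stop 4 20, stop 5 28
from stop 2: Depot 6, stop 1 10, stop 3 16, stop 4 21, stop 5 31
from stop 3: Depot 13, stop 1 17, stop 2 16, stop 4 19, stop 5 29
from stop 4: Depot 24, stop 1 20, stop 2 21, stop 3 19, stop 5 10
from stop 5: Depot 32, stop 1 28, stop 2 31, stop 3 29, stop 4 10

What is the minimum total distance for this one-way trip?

There are 5! = 120 possible orderings.
Depot - stop 1 - stop 2 - stop 3 - stop 4 - stop 5: 4+10+16+19+10 = 59
Depot - stop 1 - stop 2 - stop 3 - stop 5 - stop 4: 4+10+16+29+10 = 69
Depot - stop 1 - stop 2 - stop 4 - stop 3 - stop 5: 4+10+21+19+29 = 83
Depot - stop 1 - stop 2 - stop 4 - stop 5 - stop 3: 4+10+21+10+29 = 74
Depot - stop 1 - stop 2 - stop 5 - stop 3 - stop 4: 4+10+31+29+19 = 93
Depot - stop 1 - stop 2 - stop 5 - stop 4 - stop 3: 4+10+31+10+19 = 74
Depot - stop 1 - stop 3 - stop 2 - stop 4 - stop 5: 4+17+16+21+10 = 68
Depot - stop 1 - stop 3 - stop 2 - stop 5 - stop 4: 4+17+16+31+10 = 78
Depot - stop 1 - stop 3 - stop 4 - stop 2 - stop 5: 4+17+19+21+31 = 92
Depot - stop 1 - stop 3 - stop 4 - stop 5 - stop 2: 4+17+19+10+31 = 81
Depot - stop 1 - stop 3 - stop 5 - stop 2 - stop 4: 4+17+29+31+21 = 102
Depot - stop 1 - stop 3 - stop 5 - stop 4 - stop 2: 4+17+29+10+21 = 81
Depot - stop 1 - stop 4 - stop 2 - stop 3 - stop 5: 4+20+21+16+29 = 90
Depot - stop 1 - stop 4 - stop 2 - stop 5 - stop 3: 4+20+21+31+29 = 105
… (106 more)
The minimum is 59.
One shortest path: Depot → stop 1 → stop 2 → stop 3 → stop 4 → stop 5.

Shortest open route: 59 miles.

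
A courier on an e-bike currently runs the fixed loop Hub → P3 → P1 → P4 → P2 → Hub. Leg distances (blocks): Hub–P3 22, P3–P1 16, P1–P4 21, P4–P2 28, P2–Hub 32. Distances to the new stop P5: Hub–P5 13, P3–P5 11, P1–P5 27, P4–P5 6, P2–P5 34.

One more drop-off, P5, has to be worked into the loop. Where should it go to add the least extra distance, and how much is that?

Adding 2 blocks by placing P5 on the Hub–P3 leg.

Insertion cost between consecutive stops i–j is d(i,P5) + d(P5,j) − d(i,j):
  between Hub and P3: 13 + 11 − 22 = 2
  between P3 and P1: 11 + 27 − 16 = 22
  between P1 and P4: 27 + 6 − 21 = 12
  between P4 and P2: 6 + 34 − 28 = 12
  between P2 and Hub: 34 + 13 − 32 = 15
Cheapest insertion is between Hub and P3, adding 2.
New total = 119 + 2 = 121.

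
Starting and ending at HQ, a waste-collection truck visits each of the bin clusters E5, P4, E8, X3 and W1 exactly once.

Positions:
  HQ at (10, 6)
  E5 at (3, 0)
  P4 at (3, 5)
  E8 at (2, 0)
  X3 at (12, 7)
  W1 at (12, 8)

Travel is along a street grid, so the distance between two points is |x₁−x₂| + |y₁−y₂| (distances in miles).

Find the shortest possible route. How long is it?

36 miles — the shortest possible round trip.

There are 60 distinct closed tours to check (reversals are equivalent).
HQ → E5 → P4 → E8 → X3 → W1 → HQ: 13+5+6+17+1+4 = 46
HQ → E5 → P4 → E8 → W1 → X3 → HQ: 13+5+6+18+1+3 = 46
HQ → E5 → P4 → X3 → E8 → W1 → HQ: 13+5+11+17+18+4 = 68
HQ → E5 → P4 → X3 → W1 → E8 → HQ: 13+5+11+1+18+14 = 62
HQ → E5 → P4 → W1 → E8 → X3 → HQ: 13+5+12+18+17+3 = 68
HQ → E5 → P4 → W1 → X3 → E8 → HQ: 13+5+12+1+17+14 = 62
HQ → E5 → E8 → P4 → X3 → W1 → HQ: 13+1+6+11+1+4 = 36
HQ → E5 → E8 → P4 → W1 → X3 → HQ: 13+1+6+12+1+3 = 36
HQ → E5 → E8 → X3 → P4 → W1 → HQ: 13+1+17+11+12+4 = 58
HQ → E5 → E8 → X3 → W1 → P4 → HQ: 13+1+17+1+12+8 = 52
HQ → E5 → E8 → W1 → P4 → X3 → HQ: 13+1+18+12+11+3 = 58
HQ → E5 → E8 → W1 → X3 → P4 → HQ: 13+1+18+1+11+8 = 52
HQ → E5 → X3 → P4 → E8 → W1 → HQ: 13+16+11+6+18+4 = 68
HQ → E5 → X3 → P4 → W1 → E8 → HQ: 13+16+11+12+18+14 = 84
… (46 more)
The minimum is 36.
One optimal route: HQ → E5 → E8 → P4 → X3 → W1 → HQ (or its reverse).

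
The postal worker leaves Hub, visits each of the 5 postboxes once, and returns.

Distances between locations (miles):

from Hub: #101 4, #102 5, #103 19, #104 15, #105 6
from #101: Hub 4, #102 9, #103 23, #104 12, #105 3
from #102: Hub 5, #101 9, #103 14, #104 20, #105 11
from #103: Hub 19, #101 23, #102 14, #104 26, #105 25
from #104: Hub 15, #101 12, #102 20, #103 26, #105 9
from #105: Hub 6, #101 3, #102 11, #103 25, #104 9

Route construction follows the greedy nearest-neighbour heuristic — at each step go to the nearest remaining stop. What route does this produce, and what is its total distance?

From Hub: distances to unvisited — #101=4, #102=5, #105=6, #104=15, #103=19. Nearest is #101 (4).
From #101: distances to unvisited — #105=3, #102=9, #104=12, #103=23. Nearest is #105 (3).
From #105: distances to unvisited — #104=9, #102=11, #103=25. Nearest is #104 (9).
From #104: distances to unvisited — #102=20, #103=26. Nearest is #102 (20).
From #102: distances to unvisited — #103=14. Nearest is #103 (14).
Return #103→Hub: 19.
Total = 4 + 3 + 9 + 20 + 14 + 19 = 69.

Total distance 69 miles via the nearest-neighbour route Hub → #101 → #105 → #104 → #102 → #103 → Hub.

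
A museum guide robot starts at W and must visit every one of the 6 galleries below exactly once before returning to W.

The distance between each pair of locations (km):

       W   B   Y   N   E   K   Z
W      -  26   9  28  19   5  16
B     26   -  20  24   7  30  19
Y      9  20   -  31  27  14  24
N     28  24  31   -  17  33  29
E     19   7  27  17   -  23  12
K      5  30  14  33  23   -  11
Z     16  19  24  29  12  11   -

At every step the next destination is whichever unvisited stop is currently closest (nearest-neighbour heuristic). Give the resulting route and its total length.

From W: distances to unvisited — K=5, Y=9, Z=16, E=19, B=26, N=28. Nearest is K (5).
From K: distances to unvisited — Z=11, Y=14, E=23, B=30, N=33. Nearest is Z (11).
From Z: distances to unvisited — E=12, B=19, Y=24, N=29. Nearest is E (12).
From E: distances to unvisited — B=7, N=17, Y=27. Nearest is B (7).
From B: distances to unvisited — Y=20, N=24. Nearest is Y (20).
From Y: distances to unvisited — N=31. Nearest is N (31).
Return N→W: 28.
Total = 5 + 11 + 12 + 7 + 20 + 31 + 28 = 114.

Nearest-neighbour total = 114 km; route W → K → Z → E → B → Y → N → W.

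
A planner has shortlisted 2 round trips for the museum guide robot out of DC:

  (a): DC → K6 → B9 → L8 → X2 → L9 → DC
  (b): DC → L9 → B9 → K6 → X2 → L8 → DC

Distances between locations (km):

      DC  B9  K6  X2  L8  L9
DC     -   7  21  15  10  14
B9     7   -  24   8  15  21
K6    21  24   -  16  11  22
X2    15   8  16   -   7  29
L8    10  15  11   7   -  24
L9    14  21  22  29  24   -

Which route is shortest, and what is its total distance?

Shortest is (b), total 92 km.

(a): 21 + 24 + 15 + 7 + 29 + 14 = 110
(b): 14 + 21 + 24 + 16 + 7 + 10 = 92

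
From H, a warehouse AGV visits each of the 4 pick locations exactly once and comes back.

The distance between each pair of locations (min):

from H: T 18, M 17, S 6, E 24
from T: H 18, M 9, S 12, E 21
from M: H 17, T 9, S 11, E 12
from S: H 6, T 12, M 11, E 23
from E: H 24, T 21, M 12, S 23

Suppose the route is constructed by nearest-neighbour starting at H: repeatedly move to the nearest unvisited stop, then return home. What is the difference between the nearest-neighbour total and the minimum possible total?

H: S=6, M=17, T=18, E=24 ⇒ S
S: M=11, T=12, E=23 ⇒ M
M: T=9, E=12 ⇒ T
T: E=21 ⇒ E
NN route H → S → M → T → E → H costs 71.
Optimal: H → S → T → M → E → H costs 63 (by enumerating all 12 distinct tours).
Excess = 71 − 63 = 8.

Excess over optimum: 8 min.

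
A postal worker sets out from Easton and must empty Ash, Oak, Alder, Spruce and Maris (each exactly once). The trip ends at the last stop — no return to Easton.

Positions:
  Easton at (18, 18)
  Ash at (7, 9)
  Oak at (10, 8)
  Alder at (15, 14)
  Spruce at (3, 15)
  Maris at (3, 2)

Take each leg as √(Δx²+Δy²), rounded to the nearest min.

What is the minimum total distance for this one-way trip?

Minimum one-way distance = 36 min.

There are 5! = 120 possible orderings.
Easton → Ash → Oak → Alder → Spruce → Maris: 14+3+8+12+13 = 50
Easton → Ash → Oak → Alder → Maris → Spruce: 14+3+8+17+13 = 55
Easton → Ash → Oak → Spruce → Alder → Maris: 14+3+10+12+17 = 56
Easton → Ash → Oak → Spruce → Maris → Alder: 14+3+10+13+17 = 57
Easton → Ash → Oak → Maris → Alder → Spruce: 14+3+9+17+12 = 55
Easton → Ash → Oak → Maris → Spruce → Alder: 14+3+9+13+12 = 51
Easton → Ash → Alder → Oak → Spruce → Maris: 14+9+8+10+13 = 54
Easton → Ash → Alder → Oak → Maris → Spruce: 14+9+8+9+13 = 53
Easton → Ash → Alder → Spruce → Oak → Maris: 14+9+12+10+9 = 54
Easton → Ash → Alder → Spruce → Maris → Oak: 14+9+12+13+9 = 57
Easton → Ash → Alder → Maris → Oak → Spruce: 14+9+17+9+10 = 59
Easton → Ash → Alder → Maris → Spruce → Oak: 14+9+17+13+10 = 63
Easton → Ash → Spruce → Oak → Alder → Maris: 14+7+10+8+17 = 56
Easton → Ash → Spruce → Oak → Maris → Alder: 14+7+10+9+17 = 57
… (106 more)
Easton → Alder → Oak → Ash → Spruce → Maris: 5+8+3+7+13 = 36  ← best
The minimum is 36.
One shortest path: Easton → Alder → Oak → Ash → Spruce → Maris.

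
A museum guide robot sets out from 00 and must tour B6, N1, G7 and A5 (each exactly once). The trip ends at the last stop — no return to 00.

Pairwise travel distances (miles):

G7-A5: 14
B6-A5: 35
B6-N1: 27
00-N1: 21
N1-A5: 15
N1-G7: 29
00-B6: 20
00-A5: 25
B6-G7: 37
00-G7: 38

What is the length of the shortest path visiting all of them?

76 miles — the minimum one-way total.

There are 4! = 24 possible orderings.
00 - B6 - N1 - G7 - A5: 20+27+29+14 = 90
00 - B6 - N1 - A5 - G7: 20+27+15+14 = 76
00 - B6 - G7 - N1 - A5: 20+37+29+15 = 101
00 - B6 - G7 - A5 - N1: 20+37+14+15 = 86
00 - B6 - A5 - N1 - G7: 20+35+15+29 = 99
00 - B6 - A5 - G7 - N1: 20+35+14+29 = 98
00 - N1 - B6 - G7 - A5: 21+27+37+14 = 99
00 - N1 - B6 - A5 - G7: 21+27+35+14 = 97
00 - N1 - G7 - B6 - A5: 21+29+37+35 = 122
00 - N1 - G7 - A5 - B6: 21+29+14+35 = 99
00 - N1 - A5 - B6 - G7: 21+15+35+37 = 108
00 - N1 - A5 - G7 - B6: 21+15+14+37 = 87
00 - G7 - B6 - N1 - A5: 38+37+27+15 = 117
00 - G7 - B6 - A5 - N1: 38+37+35+15 = 125
… (10 more)
The minimum is 76.
One shortest path: 00 → B6 → N1 → A5 → G7.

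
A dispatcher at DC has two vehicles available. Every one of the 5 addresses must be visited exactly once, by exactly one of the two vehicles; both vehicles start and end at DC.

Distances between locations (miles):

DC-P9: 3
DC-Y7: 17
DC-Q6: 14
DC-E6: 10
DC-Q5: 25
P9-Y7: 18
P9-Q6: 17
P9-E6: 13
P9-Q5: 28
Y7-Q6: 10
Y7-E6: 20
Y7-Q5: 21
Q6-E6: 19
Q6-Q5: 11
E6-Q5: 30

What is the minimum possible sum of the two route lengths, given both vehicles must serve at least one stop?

82 miles — the smallest possible combined total.

There are 2^4 − 1 = 15 ways to divide the 5 stops into two non-empty groups. For each, the best each vehicle can do is its own shortest tour through its group:
  {P9} + {Y7, Q6, E6, Q5}: 6 + 76 = 82
  {Y7} + {P9, Q6, E6, Q5}: 34 + 71 = 105
  {P9, Y7} + {Q6, E6, Q5}: 38 + 65 = 103
  {Q6} + {P9, Y7, E6, Q5}: 28 + 82 = 110
  {P9, Q6} + {Y7, E6, Q5}: 34 + 76 = 110
  {Y7, Q6} + {P9, E6, Q5}: 41 + 71 = 112
  … (15 splits in total)
Best: vehicle 1 DC → P9 → DC = 6; vehicle 2 DC → Q6 → Q5 → Y7 → E6 → DC = 76; combined 82.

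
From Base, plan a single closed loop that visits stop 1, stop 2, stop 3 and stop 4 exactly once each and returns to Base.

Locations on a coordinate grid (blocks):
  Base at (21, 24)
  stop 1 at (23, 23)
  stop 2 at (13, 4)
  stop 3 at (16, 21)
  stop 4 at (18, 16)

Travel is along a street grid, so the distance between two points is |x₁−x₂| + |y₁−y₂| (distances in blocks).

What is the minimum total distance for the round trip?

60 blocks — the shortest possible round trip.

Base→stop 1→stop 2→stop 3→stop 4→Base: 3+29+20+7+11 = 70
Base→stop 1→stop 2→stop 4→stop 3→Base: 3+29+17+7+8 = 64
Base→stop 1→stop 3→stop 2→stop 4→Base: 3+9+20+17+11 = 60
Base→stop 1→stop 3→stop 4→stop 2→Base: 3+9+7+17+28 = 64
Base→stop 1→stop 4→stop 2→stop 3→Base: 3+12+17+20+8 = 60
Base→stop 1→stop 4→stop 3→stop 2→Base: 3+12+7+20+28 = 70
Base→stop 2→stop 1→stop 3→stop 4→Base: 28+29+9+7+11 = 84
Base→stop 2→stop 1→stop 4→stop 3→Base: 28+29+12+7+8 = 84
Base→stop 2→stop 3→stop 1→stop 4→Base: 28+20+9+12+11 = 80
Base→stop 2→stop 4→stop 1→stop 3→Base: 28+17+12+9+8 = 74
Base→stop 3→stop 1→stop 2→stop 4→Base: 8+9+29+17+11 = 74
Base→stop 3→stop 2→stop 1→stop 4→Base: 8+20+29+12+11 = 80
The minimum is 60.
One optimal route: Base → stop 1 → stop 3 → stop 2 → stop 4 → Base (or its reverse).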